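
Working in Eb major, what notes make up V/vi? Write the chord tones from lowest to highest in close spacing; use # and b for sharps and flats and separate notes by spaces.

V/vi is a secondary dominant — the dominant triad of vi. vi in Eb major is C, so the applied chord's root is G, a perfect fifth above.
Building a major triad on G gives G-B-D.

G B D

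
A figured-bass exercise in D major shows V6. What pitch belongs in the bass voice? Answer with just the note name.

V in D major has root A; the chord is A-C#-E.
The figure 6 means first inversion — the third is in the bass.

C#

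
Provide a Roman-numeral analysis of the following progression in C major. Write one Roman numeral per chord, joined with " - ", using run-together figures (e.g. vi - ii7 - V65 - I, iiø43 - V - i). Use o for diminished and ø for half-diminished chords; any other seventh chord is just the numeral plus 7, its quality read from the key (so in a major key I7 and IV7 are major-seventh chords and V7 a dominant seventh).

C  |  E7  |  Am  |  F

I - V7/vi - vi - IV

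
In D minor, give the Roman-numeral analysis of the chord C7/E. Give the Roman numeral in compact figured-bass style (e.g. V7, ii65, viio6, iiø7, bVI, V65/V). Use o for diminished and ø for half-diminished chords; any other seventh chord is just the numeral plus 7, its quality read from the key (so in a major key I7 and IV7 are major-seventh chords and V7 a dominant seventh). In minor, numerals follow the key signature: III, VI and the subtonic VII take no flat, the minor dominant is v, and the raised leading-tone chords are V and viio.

Stacked in thirds the chord is C-E-G-Bb: a dominant seventh chord on C.
C is scale degree 7 in D minor, and a dominant seventh chord on that degree is written VII7.
With E in the bass the chord is in first inversion, so the figured bass is 65.

VII65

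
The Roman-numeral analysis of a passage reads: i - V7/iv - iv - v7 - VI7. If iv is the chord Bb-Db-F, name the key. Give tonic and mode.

The anchor chord is a minor triad on Bb, labeled iv.
Counting down 3 scale steps from Bb places the tonic on F; a minor triad on degree 4 is diatonic only in minor.

F minor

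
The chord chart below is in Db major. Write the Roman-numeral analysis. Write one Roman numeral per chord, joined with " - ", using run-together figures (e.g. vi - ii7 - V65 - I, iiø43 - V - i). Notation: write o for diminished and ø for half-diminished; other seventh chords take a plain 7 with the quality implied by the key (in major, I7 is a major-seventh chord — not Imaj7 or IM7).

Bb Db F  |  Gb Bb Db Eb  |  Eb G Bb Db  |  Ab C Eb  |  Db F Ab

vi - ii65 - V7/V - V - I

Bb-Db-F: minor triad on Bb = scale degree 6 → vi.
Gb-Bb-Db-Eb: minor seventh chord on Eb = scale degree 2 → ii65.
Eb-G-Bb-Db: a dominant seventh chord on Eb, the applied dominant of V → V7/V.
Ab-C-Eb: major triad on Ab = scale degree 5 → V.
Db-F-Ab has root Db, degree 1 in Db major, so I.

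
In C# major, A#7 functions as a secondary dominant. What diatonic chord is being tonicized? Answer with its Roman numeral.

The chord is a dominant seventh chord on A#.
A dominant resolves down a perfect fifth: A# → D#. In C# major, D# is scale degree 2, i.e. ii.

ii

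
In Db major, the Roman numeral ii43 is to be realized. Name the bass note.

Bb

ii in Db major has root Eb; the chord is Eb-Gb-Bb-Db.
The figure 43 means second inversion — the fifth is in the bass.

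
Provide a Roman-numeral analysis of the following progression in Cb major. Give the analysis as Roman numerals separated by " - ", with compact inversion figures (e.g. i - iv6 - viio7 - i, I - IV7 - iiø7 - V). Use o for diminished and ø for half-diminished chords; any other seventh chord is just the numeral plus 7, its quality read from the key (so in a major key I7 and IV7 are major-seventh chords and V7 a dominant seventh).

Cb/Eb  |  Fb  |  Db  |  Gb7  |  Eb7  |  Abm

Cb/Eb: major triad on Cb = scale degree 1 → I6.
Fb: major triad on Fb = scale degree 4 → IV.
Db is the secondary dominant of V (major triad on Db): V/V.
Gb7: dominant seventh chord on Gb = scale degree 5 → V7.
Eb7: chromatic; Eb is V of vi, so V7/vi.
Abm has root Ab, degree 6 in Cb major, so vi.

I6 - IV - V/V - V7 - V7/vi - vi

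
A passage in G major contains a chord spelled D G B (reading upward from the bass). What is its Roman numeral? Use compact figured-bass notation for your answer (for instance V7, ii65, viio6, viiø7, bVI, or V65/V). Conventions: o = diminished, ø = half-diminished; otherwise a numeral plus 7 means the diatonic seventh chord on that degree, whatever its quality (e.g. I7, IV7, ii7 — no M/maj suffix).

I64

Stacked in thirds the chord is G-B-D: a major triad on G.
In G major, G is the tonic; the diatonic major triad there is I.
With D in the bass the chord is in second inversion, so the figured bass is 64.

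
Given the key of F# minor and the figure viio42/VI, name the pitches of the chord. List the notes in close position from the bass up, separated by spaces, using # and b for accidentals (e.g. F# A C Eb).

The slash marks an applied leading-tone chord: viio of VI. In F# minor, VI is D, so the leading tone to it is C#, a half step below.
Building a fully diminished seventh chord on C# gives C#-E-G-Bb.
The figured bass 42 indicates third inversion, placing the seventh (Bb) in the bass: Bb-C#-E-G.

Bb C# E G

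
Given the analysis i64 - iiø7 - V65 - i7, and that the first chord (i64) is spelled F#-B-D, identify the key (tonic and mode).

i64 is given as F#-B-D — a minor triad with root B.
If B is scale degree 1 and the mode makes that degree carry a minor triad, the tonic is B and the mode is minor.

B minor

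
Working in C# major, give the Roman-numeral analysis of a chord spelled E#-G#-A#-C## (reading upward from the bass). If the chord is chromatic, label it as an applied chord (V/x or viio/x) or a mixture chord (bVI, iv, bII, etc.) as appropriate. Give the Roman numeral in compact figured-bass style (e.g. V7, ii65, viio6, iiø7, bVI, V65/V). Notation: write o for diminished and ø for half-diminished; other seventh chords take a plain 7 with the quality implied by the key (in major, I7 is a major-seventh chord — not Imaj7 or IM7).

V43/ii

The pitches A#-C##-E#-G# form a dominant seventh chord rooted on A#.
A# is not a diatonic chord root with this quality in C# major, but it lies a perfect fifth above D# (ii), so the chord functions as an applied dominant of ii.
With E# in the bass the chord is in second inversion, so the figured bass is 43.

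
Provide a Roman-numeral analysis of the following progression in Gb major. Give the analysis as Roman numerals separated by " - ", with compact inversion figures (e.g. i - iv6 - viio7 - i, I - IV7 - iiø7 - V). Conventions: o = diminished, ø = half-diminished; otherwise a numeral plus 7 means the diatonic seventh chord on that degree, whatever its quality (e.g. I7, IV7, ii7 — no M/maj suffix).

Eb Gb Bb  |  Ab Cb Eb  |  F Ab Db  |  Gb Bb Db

vi - ii - V6 - I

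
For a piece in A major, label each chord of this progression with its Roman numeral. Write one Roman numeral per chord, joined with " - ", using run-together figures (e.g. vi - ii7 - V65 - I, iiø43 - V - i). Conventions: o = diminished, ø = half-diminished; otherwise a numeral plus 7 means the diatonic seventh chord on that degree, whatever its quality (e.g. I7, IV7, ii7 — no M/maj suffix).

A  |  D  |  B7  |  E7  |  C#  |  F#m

A: root A is the tonic; major triad there is I.
D: root D is the subdominant; major triad there is IV.
B7: chromatic; B is V of V, so V7/V.
E7 has root E, degree 5 in A major, so V7.
C#: chromatic; C# is V of vi, so V/vi.
F#m: minor triad on F# = scale degree 6 → vi.

I - IV - V7/V - V7 - V/vi - vi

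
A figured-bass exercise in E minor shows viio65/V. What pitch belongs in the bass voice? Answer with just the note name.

C#

The applied chord viio65/V is rooted on A#: A#-C#-E-G.
The figure 65 means first inversion — the third is in the bass.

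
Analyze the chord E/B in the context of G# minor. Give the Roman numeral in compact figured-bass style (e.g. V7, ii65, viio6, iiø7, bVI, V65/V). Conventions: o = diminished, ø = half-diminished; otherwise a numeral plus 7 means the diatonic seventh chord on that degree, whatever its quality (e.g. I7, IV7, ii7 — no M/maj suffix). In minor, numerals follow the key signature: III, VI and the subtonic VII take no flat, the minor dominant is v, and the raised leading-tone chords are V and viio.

The pitches E-G#-B form a major triad rooted on E.
In G# minor, E is the submediant; the diatonic major triad there is VI.
With B in the bass the chord is in second inversion, so the figured bass is 64.

VI64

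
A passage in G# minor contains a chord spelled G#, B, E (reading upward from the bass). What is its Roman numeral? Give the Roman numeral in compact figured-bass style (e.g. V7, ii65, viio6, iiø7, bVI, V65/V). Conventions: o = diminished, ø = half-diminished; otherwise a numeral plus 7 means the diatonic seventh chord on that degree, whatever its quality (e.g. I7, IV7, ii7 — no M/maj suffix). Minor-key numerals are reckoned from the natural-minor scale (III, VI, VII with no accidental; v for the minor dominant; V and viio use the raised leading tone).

VI6

Stacked in thirds the chord is E-G#-B: a major triad on E.
In G# minor, E is the submediant; the diatonic major triad there is VI.
With G# in the bass the chord is in first inversion, so the figured bass is 6.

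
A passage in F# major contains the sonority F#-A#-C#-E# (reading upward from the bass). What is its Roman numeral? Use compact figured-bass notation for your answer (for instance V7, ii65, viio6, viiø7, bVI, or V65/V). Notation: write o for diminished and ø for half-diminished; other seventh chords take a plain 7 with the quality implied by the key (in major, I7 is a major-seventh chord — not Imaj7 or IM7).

I7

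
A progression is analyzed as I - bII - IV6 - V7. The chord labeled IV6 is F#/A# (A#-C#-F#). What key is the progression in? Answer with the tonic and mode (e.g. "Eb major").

The chord F#/A# is a major triad rooted on F#; its label is IV6.
If F# is scale degree 4 and the mode makes that degree carry a major triad, the tonic is C# and the mode is major.

C# major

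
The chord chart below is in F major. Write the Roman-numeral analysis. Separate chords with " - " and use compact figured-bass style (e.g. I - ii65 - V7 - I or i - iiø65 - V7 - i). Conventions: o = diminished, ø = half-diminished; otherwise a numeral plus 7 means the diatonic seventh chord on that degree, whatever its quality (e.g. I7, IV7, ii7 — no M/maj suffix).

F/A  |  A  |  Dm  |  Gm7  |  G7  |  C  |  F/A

F/A has root F, degree 1 in F major, so I6.
A: chromatic; A is V of vi, so V/vi.
Dm has root D, degree 6 in F major, so vi.
Gm7: minor seventh chord on G = scale degree 2 → ii7.
G7: chromatic; G is V of V, so V7/V.
C: root C is the dominant; major triad there is V.
F/A: major triad on F = scale degree 1 → I6.

I6 - V/vi - vi - ii7 - V7/V - V - I6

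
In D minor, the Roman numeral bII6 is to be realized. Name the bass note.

G

bII in D minor has root Eb; the chord is Eb-G-Bb.
The figure 6 means first inversion — the third is in the bass.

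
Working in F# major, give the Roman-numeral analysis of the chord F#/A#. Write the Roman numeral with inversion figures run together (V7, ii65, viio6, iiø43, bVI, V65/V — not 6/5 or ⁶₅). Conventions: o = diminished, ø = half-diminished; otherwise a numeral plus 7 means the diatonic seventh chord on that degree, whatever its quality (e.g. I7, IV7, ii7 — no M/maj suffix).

I6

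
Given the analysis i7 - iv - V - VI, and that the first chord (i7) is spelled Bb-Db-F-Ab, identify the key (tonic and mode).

Bb minor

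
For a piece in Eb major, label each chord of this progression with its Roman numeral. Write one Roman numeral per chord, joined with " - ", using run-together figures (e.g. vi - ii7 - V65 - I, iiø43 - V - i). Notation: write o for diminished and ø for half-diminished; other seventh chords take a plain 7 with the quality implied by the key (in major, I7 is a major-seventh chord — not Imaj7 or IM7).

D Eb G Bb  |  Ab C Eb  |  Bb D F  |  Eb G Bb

D-Eb-G-Bb has root Eb, degree 1 in Eb major, so I42.
Ab-C-Eb has root Ab, degree 4 in Eb major, so IV.
Bb-D-F: root Bb is the dominant; major triad there is V.
Eb-G-Bb has root Eb, degree 1 in Eb major, so I.

I42 - IV - V - I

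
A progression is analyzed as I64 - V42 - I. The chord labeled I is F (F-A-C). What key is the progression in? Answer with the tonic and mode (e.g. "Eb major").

The anchor chord is a major triad on F, labeled I.
If F is scale degree 1 and the mode makes that degree carry a major triad, the tonic is F and the mode is major.

F major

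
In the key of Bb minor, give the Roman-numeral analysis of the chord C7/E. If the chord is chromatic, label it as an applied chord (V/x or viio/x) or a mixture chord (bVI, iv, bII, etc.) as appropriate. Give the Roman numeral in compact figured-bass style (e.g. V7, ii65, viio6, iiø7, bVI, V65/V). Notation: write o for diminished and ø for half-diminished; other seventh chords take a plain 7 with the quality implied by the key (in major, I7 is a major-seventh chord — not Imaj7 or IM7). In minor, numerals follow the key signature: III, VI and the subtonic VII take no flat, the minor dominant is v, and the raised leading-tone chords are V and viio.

V65/V

Stacked in thirds the chord is C-E-G-Bb: a dominant seventh chord on C.
C is not a diatonic chord root with this quality in Bb minor, but it lies a perfect fifth above F (V), so the chord functions as an applied dominant of V.
With E in the bass the chord is in first inversion, so the figured bass is 65.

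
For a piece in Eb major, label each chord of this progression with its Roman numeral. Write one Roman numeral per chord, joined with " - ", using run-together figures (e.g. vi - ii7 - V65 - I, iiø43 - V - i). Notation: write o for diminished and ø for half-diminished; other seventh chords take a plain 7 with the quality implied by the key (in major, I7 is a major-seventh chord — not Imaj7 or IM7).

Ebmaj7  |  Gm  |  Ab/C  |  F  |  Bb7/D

I7 - iii - IV6 - V/V - V65

Ebmaj7: major seventh chord on Eb = scale degree 1 → I7.
Gm: minor triad on G = scale degree 3 → iii.
Ab/C has root Ab, degree 4 in Eb major, so IV6.
F is the secondary dominant of V (major triad on F): V/V.
Bb7/D: root Bb is the dominant; dominant seventh chord there is V65.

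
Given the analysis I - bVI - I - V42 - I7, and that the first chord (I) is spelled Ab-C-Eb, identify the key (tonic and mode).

Ab major

The chord Ab is a major triad rooted on Ab; its label is I.
If Ab is scale degree 1 and the mode makes that degree carry a major triad, the tonic is Ab and the mode is major.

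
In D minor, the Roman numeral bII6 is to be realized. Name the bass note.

G

bII in D minor has root Eb; the chord is Eb-G-Bb.
The figure 6 means first inversion — the third is in the bass.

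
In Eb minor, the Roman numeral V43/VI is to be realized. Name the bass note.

The applied chord V43/VI is rooted on Gb: Gb-Bb-Db-Fb.
The figure 43 means second inversion — the fifth is in the bass.

Db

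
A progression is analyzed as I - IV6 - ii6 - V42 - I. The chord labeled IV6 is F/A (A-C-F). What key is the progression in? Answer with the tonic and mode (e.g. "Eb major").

The chord F/A is a major triad rooted on F; its label is IV6.
Counting down 3 scale steps from F places the tonic on C; a major triad on degree 4 is diatonic only in major.

C major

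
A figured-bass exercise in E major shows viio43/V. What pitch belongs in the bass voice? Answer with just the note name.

E

The applied chord viio43/V is rooted on A#: A#-C#-E-G.
The figure 43 means second inversion — the fifth is in the bass.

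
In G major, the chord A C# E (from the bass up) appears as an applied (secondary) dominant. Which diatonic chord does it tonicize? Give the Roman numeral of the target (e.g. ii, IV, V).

The chord is a major triad on A.
A dominant resolves down a perfect fifth: A → D. In G major, D is scale degree 5, i.e. V.

V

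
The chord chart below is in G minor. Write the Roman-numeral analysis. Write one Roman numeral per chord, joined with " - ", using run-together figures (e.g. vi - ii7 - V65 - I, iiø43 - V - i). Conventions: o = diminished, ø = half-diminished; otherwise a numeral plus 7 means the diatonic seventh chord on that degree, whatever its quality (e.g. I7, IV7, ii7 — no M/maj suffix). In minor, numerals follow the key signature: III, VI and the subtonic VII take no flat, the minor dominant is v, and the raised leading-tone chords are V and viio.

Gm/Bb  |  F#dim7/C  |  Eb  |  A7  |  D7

Gm/Bb: root G is the tonic; minor triad there is i6.
F#dim7/C: fully diminished seventh chord on F# = scale degree 7 → viio43.
Eb: root Eb is the submediant; major triad there is VI.
A7 is the secondary dominant of V (dominant seventh chord on A): V7/V.
D7 has root D, degree 5 in G minor, so V7.

i6 - viio43 - VI - V7/V - V7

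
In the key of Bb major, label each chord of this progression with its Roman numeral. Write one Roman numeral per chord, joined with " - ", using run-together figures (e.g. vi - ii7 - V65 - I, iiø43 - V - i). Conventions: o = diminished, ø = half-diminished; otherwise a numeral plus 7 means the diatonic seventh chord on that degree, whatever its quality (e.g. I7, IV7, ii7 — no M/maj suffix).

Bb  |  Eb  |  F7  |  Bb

Bb: root Bb is the tonic; major triad there is I.
Eb: major triad on Eb = scale degree 4 → IV.
F7 has root F, degree 5 in Bb major, so V7.
Bb has root Bb, degree 1 in Bb major, so I.

I - IV - V7 - I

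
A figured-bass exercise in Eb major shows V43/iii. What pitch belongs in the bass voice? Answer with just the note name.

A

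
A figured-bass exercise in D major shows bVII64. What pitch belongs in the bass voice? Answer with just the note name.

bVII in D major has root C; the chord is C-E-G.
The figure 64 means second inversion — the fifth is in the bass.

G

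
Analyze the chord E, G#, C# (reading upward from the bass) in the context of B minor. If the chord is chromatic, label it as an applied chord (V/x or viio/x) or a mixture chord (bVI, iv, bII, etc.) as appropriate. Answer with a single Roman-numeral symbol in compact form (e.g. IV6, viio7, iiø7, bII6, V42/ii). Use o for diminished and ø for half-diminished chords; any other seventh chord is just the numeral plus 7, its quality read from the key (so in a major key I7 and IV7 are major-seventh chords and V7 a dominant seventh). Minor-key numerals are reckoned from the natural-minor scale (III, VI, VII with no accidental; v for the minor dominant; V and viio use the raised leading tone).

ii6

Stacked in thirds the chord is C#-E-G#: a minor triad on C#.
C# is the second degree of B minor. This is the minor supertonic, borrowed from the parallel major (the Dorian ii).
With E in the bass the chord is in first inversion, so the figured bass is 6.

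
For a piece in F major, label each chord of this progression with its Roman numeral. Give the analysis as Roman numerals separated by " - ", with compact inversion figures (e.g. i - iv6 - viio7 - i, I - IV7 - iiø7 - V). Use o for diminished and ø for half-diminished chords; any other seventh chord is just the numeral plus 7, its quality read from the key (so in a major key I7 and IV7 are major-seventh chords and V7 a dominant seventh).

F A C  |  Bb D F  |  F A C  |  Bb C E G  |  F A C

I - IV - I - V42 - I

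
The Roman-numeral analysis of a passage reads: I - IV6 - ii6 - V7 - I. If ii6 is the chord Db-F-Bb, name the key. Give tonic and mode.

Ab major

The chord Bbm/Db is a minor triad rooted on Bb; its label is ii6.
Counting down one scale step from Bb places the tonic on Ab; a minor triad on degree 2 is diatonic only in major.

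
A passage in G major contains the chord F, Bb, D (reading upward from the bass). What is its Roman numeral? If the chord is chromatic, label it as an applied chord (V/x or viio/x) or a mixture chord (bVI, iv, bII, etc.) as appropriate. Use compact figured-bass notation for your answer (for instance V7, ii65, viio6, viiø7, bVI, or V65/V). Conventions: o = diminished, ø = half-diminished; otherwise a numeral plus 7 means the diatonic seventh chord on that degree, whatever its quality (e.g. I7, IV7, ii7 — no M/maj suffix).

bIII64

The pitches Bb-D-F form a major triad rooted on Bb.
Bb is the lowered third degree of G major (diatonic 3 would be B). This is a major triad on the lowered third degree, borrowed from the parallel minor.
With F in the bass the chord is in second inversion, so the figured bass is 64.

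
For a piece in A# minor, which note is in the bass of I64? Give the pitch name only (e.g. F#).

I in A# minor has root A#; the chord is A#-C##-E#.
The figure 64 means second inversion — the fifth is in the bass.

E#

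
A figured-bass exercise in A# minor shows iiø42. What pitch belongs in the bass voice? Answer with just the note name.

A#

iiø in A# minor has root B#; the chord is B#-D#-F#-A#.
The figure 42 means third inversion — the seventh is in the bass.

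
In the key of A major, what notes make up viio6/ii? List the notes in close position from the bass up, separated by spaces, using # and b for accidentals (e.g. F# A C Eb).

viio6/ii is a secondary leading-tone chord. The target ii is B in A major; the applied chord is rooted a semitone below, on A#.
Building a diminished triad on A# gives A#-C#-E.
The figured bass 6 indicates first inversion, placing the third (C#) in the bass: C#-E-A#.

C# E A#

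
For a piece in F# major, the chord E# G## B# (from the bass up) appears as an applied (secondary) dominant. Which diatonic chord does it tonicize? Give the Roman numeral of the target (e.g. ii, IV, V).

iii

The chord is a major triad on E#.
A dominant resolves down a perfect fifth: E# → A#. In F# major, A# is scale degree 3, i.e. iii.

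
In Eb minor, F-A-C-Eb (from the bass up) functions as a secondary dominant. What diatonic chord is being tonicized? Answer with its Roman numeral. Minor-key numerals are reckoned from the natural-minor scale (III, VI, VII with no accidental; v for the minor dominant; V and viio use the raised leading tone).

V

The chord is a dominant seventh chord on F.
A dominant resolves down a perfect fifth: F → Bb. In Eb minor, Bb is scale degree 5, i.e. V.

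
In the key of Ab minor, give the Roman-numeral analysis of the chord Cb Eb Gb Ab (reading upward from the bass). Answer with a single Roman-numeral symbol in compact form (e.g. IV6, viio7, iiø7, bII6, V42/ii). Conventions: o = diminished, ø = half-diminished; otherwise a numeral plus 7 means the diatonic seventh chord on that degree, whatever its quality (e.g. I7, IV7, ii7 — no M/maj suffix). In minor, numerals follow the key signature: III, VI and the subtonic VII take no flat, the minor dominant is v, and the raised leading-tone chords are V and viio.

i65

The pitches Ab-Cb-Eb-Gb form a minor seventh chord rooted on Ab.
In Ab minor, Ab is the tonic; the diatonic minor seventh chord there is i7.
With Cb in the bass the chord is in first inversion, so the figured bass is 65.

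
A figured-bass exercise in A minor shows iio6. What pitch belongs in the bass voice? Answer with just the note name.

D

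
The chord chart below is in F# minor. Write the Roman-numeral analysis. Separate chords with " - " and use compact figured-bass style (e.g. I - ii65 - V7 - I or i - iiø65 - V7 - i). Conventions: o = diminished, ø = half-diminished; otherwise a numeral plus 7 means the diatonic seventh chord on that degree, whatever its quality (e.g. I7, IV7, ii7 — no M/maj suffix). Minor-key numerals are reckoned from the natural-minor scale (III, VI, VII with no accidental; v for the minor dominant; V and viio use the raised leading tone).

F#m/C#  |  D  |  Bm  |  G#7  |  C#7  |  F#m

i64 - VI - iv - V7/V - V7 - i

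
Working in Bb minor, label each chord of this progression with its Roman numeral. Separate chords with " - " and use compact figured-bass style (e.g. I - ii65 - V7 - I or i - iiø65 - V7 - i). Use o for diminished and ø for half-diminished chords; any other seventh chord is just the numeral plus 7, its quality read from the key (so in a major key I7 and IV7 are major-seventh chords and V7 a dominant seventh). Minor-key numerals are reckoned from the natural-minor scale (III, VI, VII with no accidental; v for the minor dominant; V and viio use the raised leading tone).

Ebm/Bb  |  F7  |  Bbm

iv64 - V7 - i

Ebm/Bb: root Eb is the subdominant; minor triad there is iv64.
F7: dominant seventh chord on F = scale degree 5 → V7.
Bbm has root Bb, degree 1 in Bb minor, so i.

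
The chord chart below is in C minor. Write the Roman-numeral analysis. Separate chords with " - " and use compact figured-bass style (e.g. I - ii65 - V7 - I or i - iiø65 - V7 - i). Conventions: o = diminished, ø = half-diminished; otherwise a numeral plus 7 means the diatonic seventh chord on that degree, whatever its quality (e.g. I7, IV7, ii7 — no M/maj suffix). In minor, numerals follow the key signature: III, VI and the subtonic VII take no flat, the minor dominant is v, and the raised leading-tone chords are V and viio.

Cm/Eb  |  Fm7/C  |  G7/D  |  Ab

i6 - iv43 - V43 - VI

Cm/Eb has root C, degree 1 in C minor, so i6.
Fm7/C: root F is the subdominant; minor seventh chord there is iv43.
G7/D: root G is the dominant; dominant seventh chord there is V43.
Ab: root Ab is the submediant; major triad there is VI.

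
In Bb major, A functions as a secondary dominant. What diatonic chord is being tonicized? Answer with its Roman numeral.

iii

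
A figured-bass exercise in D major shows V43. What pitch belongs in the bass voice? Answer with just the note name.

E

V in D major has root A; the chord is A-C#-E-G.
The figure 43 means second inversion — the fifth is in the bass.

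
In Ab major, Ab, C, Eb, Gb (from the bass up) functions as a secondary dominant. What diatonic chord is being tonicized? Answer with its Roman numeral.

IV

The chord is a dominant seventh chord on Ab.
A dominant resolves down a perfect fifth: Ab → Db. In Ab major, Db is scale degree 4, i.e. IV.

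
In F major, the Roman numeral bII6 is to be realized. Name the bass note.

Bb

bII in F major has root Gb; the chord is Gb-Bb-Db.
The figure 6 means first inversion — the third is in the bass.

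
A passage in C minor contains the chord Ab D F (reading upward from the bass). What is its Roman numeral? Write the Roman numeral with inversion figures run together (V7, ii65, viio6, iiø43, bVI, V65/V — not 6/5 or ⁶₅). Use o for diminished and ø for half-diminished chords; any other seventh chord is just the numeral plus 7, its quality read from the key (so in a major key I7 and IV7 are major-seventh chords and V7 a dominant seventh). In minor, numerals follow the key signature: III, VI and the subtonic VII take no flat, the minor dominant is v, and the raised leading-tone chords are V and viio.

The pitches D-F-Ab form a diminished triad rooted on D.
In C minor, D is the supertonic; the diatonic diminished triad there is iio.
With Ab in the bass the chord is in second inversion, so the figured bass is 64.

iio64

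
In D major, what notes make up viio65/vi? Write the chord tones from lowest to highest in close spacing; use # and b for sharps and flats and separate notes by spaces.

C# E G A#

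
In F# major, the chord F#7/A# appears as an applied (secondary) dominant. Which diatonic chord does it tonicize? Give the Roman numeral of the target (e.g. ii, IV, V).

IV

The chord is a dominant seventh chord on F#.
A dominant resolves down a perfect fifth: F# → B. In F# major, B is scale degree 4, i.e. IV.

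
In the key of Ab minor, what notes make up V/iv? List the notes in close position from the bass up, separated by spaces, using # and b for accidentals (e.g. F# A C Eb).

Ab C Eb

V/iv is a secondary dominant — the dominant triad of iv. iv in Ab minor is Db, so the applied chord's root is Ab, a perfect fifth above.
Building a major triad on Ab gives Ab-C-Eb.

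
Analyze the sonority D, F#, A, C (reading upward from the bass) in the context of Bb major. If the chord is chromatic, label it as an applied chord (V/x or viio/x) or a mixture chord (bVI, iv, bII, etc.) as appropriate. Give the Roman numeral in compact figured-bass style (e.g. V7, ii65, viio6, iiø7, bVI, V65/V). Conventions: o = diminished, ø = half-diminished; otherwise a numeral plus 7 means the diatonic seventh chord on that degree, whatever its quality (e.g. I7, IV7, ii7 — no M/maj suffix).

V7/vi

Stacked in thirds the chord is D-F#-A-C: a dominant seventh chord on D.
D is not a diatonic chord root with this quality in Bb major, but it lies a perfect fifth above G (vi), so the chord functions as an applied dominant of vi.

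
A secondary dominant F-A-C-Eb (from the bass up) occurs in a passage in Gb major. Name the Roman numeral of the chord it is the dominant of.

The chord is a dominant seventh chord on F.
A dominant resolves down a perfect fifth: F → Bb. In Gb major, Bb is scale degree 3, i.e. iii.

iii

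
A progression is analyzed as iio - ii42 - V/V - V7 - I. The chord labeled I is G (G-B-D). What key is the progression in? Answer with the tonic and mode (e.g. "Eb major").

The anchor chord is a major triad on G, labeled I.
If G is scale degree 1 and the mode makes that degree carry a major triad, the tonic is G and the mode is major.

G major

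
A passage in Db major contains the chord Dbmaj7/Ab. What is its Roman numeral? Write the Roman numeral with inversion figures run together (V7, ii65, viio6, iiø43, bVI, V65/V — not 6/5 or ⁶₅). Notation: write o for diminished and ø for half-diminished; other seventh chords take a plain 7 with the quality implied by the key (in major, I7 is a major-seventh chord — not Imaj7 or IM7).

I43

Stacked in thirds the chord is Db-F-Ab-C: a major seventh chord on Db.
Db is scale degree 1 in Db major, and a major seventh chord on that degree is written I7.
With Ab in the bass the chord is in second inversion, so the figured bass is 43.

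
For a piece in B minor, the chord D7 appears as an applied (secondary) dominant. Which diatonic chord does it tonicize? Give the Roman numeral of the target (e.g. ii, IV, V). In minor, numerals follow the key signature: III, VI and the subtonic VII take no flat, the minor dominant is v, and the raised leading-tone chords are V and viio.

VI

The chord is a dominant seventh chord on D.
A dominant resolves down a perfect fifth: D → G. In B minor, G is scale degree 6, i.e. VI.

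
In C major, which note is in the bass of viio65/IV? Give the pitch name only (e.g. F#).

The applied chord viio65/IV is rooted on E: E-G-Bb-Db.
The figure 65 means first inversion — the third is in the bass.

G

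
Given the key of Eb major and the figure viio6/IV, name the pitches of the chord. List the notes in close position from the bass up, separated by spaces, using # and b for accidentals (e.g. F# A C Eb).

Bb Db G

The slash marks an applied leading-tone chord: viio of IV. In Eb major, IV is Ab, so the leading tone to it is G, a half step below.
Building a diminished triad on G gives G-Bb-Db.
The figured bass 6 indicates first inversion, placing the third (Bb) in the bass: Bb-Db-G.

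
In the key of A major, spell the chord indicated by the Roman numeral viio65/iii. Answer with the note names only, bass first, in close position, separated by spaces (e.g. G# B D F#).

D# F# A B#

viio65/iii is a secondary leading-tone chord. The target iii is C# in A major; the applied chord is rooted a semitone below, on B#.
Building a fully diminished seventh chord on B# gives B#-D#-F#-A.
The figured bass 65 indicates first inversion, placing the third (D#) in the bass: D#-F#-A-B#.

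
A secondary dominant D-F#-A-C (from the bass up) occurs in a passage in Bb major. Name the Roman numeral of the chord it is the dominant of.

vi

The chord is a dominant seventh chord on D.
A dominant resolves down a perfect fifth: D → G. In Bb major, G is scale degree 6, i.e. vi.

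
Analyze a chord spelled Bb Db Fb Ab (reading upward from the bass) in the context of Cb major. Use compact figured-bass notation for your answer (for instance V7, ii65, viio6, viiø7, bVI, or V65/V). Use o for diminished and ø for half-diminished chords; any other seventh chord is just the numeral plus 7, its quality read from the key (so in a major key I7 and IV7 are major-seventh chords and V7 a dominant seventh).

viiø7

The pitches Bb-Db-Fb-Ab form a half-diminished seventh chord rooted on Bb.
Bb is scale degree 7 in Cb major, and a half-diminished seventh chord on that degree is written viiø7.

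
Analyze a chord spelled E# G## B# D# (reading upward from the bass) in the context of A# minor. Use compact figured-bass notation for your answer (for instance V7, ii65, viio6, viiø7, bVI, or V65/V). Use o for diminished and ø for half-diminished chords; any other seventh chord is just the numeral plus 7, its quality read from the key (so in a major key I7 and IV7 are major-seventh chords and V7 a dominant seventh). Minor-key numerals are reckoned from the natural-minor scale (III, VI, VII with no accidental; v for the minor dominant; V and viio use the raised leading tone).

The pitches E#-G##-B#-D# form a dominant seventh chord rooted on E#.
E# is scale degree 5 in A# minor, and a dominant seventh chord on that degree is written V7.

V7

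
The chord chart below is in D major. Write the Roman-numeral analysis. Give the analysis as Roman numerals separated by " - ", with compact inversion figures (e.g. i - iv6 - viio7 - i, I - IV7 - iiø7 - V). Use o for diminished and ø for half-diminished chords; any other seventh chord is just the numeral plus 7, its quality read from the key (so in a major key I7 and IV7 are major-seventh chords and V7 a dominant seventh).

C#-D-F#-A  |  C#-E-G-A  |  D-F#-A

I42 - V65 - I

C#-D-F#-A has root D, degree 1 in D major, so I42.
C#-E-G-A has root A, degree 5 in D major, so V65.
D-F#-A: root D is the tonic; major triad there is I.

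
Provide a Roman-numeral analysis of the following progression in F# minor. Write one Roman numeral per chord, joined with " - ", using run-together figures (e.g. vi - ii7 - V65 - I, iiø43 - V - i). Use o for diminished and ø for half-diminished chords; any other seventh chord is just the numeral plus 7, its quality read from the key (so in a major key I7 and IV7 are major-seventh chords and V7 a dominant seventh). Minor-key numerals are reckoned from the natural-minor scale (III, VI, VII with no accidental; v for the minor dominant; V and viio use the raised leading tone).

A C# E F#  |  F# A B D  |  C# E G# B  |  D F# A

A-C#-E-F# has root F#, degree 1 in F# minor, so i65.
F#-A-B-D has root B, degree 4 in F# minor, so iv43.
C#-E-G#-B has root C#, degree 5 in F# minor, so v7.
D-F#-A: root D is the submediant; major triad there is VI.

i65 - iv43 - v7 - VI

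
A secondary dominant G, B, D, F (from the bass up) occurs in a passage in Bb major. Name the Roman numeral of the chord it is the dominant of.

The chord is a dominant seventh chord on G.
A dominant resolves down a perfect fifth: G → C. In Bb major, C is scale degree 2, i.e. ii.

ii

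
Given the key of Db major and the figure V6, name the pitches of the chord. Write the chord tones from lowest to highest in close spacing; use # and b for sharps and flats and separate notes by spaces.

C Eb Ab

The numeral's case and figure indicate a major triad. In Db major its root, the fifth degree, is Ab.
That chord is spelled Ab-C-Eb.
The figured bass 6 indicates first inversion, placing the third (C) in the bass: C-Eb-Ab.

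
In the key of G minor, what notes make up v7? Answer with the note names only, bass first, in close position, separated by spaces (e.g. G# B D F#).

The numeral's case and figure indicate a minor seventh chord. In G minor its root, the dominant, is D.
Stacking thirds from D gives D-F-A-C.

D F A C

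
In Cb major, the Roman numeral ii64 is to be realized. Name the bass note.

Ab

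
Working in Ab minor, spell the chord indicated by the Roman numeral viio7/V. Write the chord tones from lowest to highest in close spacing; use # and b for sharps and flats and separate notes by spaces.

The slash marks an applied leading-tone chord: viio of V. In Ab minor, V is Eb, so the leading tone to it is D, a half step below.
Building a fully diminished seventh chord on D gives D-F-Ab-Cb.

D F Ab Cb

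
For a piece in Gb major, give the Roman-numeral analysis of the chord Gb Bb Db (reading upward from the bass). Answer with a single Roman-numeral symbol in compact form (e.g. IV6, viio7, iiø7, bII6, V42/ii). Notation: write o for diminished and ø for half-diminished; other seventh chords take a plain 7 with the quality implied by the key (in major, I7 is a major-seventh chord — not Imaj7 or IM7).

The pitches Gb-Bb-Db form a major triad rooted on Gb.
In Gb major, Gb is the tonic; the diatonic major triad there is I.

I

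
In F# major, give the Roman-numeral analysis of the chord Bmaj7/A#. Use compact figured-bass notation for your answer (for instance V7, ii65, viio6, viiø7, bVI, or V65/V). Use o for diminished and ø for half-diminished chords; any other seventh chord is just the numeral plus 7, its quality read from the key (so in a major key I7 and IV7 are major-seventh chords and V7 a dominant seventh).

The pitches B-D#-F#-A# form a major seventh chord rooted on B.
In F# major, B is the subdominant; the diatonic major seventh chord there is IV7.
With A# in the bass the chord is in third inversion, so the figured bass is 42.

IV42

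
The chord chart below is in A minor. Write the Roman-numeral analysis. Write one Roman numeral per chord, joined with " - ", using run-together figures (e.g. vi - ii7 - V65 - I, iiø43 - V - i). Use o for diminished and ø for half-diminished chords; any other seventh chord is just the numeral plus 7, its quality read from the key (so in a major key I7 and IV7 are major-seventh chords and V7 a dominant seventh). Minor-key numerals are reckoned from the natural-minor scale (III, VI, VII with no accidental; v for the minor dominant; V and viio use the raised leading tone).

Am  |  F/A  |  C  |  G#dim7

i - VI6 - III - viio7

Am has root A, degree 1 in A minor, so i.
F/A has root F, degree 6 in A minor, so VI6.
C: major triad on C = scale degree 3 → III.
G#dim7: fully diminished seventh chord on G# = scale degree 7 → viio7.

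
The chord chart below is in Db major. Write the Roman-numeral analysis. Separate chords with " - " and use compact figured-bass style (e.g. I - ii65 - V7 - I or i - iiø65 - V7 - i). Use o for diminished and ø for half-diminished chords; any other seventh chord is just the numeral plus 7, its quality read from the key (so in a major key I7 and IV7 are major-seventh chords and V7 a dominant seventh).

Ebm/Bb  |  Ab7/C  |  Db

ii64 - V65 - I

Ebm/Bb has root Eb, degree 2 in Db major, so ii64.
Ab7/C: root Ab is the dominant; dominant seventh chord there is V65.
Db: root Db is the tonic; major triad there is I.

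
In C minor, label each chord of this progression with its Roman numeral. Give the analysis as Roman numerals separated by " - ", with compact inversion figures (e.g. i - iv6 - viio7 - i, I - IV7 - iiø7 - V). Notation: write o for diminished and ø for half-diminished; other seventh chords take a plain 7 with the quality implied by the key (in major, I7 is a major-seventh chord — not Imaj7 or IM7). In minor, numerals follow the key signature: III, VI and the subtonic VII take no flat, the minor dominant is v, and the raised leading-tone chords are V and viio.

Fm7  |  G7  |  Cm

iv7 - V7 - i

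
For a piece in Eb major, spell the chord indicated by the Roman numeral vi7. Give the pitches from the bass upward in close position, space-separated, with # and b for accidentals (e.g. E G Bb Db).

In Eb major, the submediant is C, and the diatonic chord built there is a minor seventh chord.
That chord is spelled C-Eb-G-Bb.

C Eb G Bb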